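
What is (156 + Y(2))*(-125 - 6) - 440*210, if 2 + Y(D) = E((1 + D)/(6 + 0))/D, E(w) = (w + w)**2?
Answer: -225279/2 ≈ -1.1264e+5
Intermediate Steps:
E(w) = 4*w**2 (E(w) = (2*w)**2 = 4*w**2)
Y(D) = -2 + 4*(1/6 + D/6)**2/D (Y(D) = -2 + (4*((1 + D)/(6 + 0))**2)/D = -2 + (4*((1 + D)/6)**2)/D = -2 + (4*((1 + D)*(1/6))**2)/D = -2 + (4*(1/6 + D/6)**2)/D = -2 + 4*(1/6 + D/6)**2/D)
(156 + Y(2))*(-125 - 6) - 440*210 = (156 + (-2 + (1/9)*(1 + 2)**2/2))*(-125 - 6) - 440*210 = (156 + (-2 + (1/9)*(1/2)*3**2))*(-131) - 92400 = (156 + (-2 + (1/9)*(1/2)*9))*(-131) - 92400 = (156 + (-2 + 1/2))*(-131) - 92400 = (156 - 3/2)*(-131) - 92400 = (309/2)*(-131) - 92400 = -40479/2 - 92400 = -225279/2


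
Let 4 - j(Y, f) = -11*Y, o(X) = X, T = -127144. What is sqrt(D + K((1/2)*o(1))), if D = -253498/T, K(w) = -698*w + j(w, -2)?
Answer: I*sqrt(340999333885)/31786 ≈ 18.371*I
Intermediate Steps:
j(Y, f) = 4 + 11*Y (j(Y, f) = 4 - (-11)*Y = 4 + 11*Y)
K(w) = 4 - 687*w (K(w) = -698*w + (4 + 11*w) = 4 - 687*w)
D = 126749/63572 (D = -253498/(-127144) = -253498*(-1/127144) = 126749/63572 ≈ 1.9938)
sqrt(D + K((1/2)*o(1))) = sqrt(126749/63572 + (4 - 687*1/2)) = sqrt(126749/63572 + (4 - 687/2)) = sqrt(126749/63572 - 679/2) = sqrt(-21455945/63572) = I*sqrt(340999333885)/31786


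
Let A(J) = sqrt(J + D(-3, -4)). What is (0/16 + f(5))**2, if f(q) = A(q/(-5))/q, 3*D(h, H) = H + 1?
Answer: -2/25 ≈ -0.080000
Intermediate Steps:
D(h, H) = 1/3 + H/3 (D(h, H) = (H + 1)/3 = (1 + H)/3 = 1/3 + H/3)
A(J) = sqrt(-1 + J) (A(J) = sqrt(J + (1/3 + (1/3)*(-4))) = sqrt(J + (1/3 - 4/3)) = sqrt(J - 1) = sqrt(-1 + J))
f(q) = sqrt(-1 - q/5)/q (f(q) = sqrt(-1 + q/(-5))/q = sqrt(-1 + q*(-1/5))/q = sqrt(-1 - q/5)/q)
(0/16 + f(5))**2 = (0/16 + (1/5)*sqrt(-25 - 5*5)/5)**2 = (0*(1/16) + (1/5)*(1/5)*sqrt(-25 - 25))**2 = (0 + (1/5)*(1/5)*sqrt(-50))**2 = (0 + (1/5)*(1/5)*(5*I*sqrt(2)))**2 = (0 + I*sqrt(2)/5)**2 = (I*sqrt(2)/5)**2 = -2/25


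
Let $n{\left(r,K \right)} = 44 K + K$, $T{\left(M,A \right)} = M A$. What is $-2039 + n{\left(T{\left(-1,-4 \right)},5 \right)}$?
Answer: $-1814$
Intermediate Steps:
$T{\left(M,A \right)} = A M$
$n{\left(r,K \right)} = 45 K$
$-2039 + n{\left(T{\left(-1,-4 \right)},5 \right)} = -2039 + 45 \cdot 5 = -2039 + 225 = -1814$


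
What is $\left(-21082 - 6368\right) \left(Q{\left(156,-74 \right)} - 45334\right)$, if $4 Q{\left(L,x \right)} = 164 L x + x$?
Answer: $14237120925$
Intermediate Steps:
$Q{\left(L,x \right)} = \frac{x}{4} + 41 L x$ ($Q{\left(L,x \right)} = \frac{164 L x + x}{4} = \frac{x + 164 L x}{4} = \frac{x}{4} + 41 L x$)
$\left(-21082 - 6368\right) \left(Q{\left(156,-74 \right)} - 45334\right) = \left(-21082 - 6368\right) \left(\frac{1}{4} \left(-74\right) \left(1 + 164 \cdot 156\right) - 45334\right) = - 27450 \left(\frac{1}{4} \left(-74\right) \left(1 + 25584\right) - 45334\right) = - 27450 \left(\frac{1}{4} \left(-74\right) 25585 - 45334\right) = - 27450 \left(- \frac{946645}{2} - 45334\right) = \left(-27450\right) \left(- \frac{1037313}{2}\right) = 14237120925$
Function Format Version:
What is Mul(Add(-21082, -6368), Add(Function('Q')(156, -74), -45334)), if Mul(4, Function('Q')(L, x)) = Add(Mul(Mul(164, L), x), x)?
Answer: 14237120925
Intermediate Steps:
Function('Q')(L, x) = Add(Mul(Rational(1, 4), x), Mul(41, L, x)) (Function('Q')(L, x) = Mul(Rational(1, 4), Add(Mul(Mul(164, L), x), x)) = Mul(Rational(1, 4), Add(Mul(164, L, x), x)) = Mul(Rational(1, 4), Add(x, Mul(164, L, x))) = Add(Mul(Rational(1, 4), x), Mul(41, L, x)))
Mul(Add(-21082, -6368), Add(Function('Q')(156, -74), -45334)) = Mul(Add(-21082, -6368), Add(Mul(Rational(1, 4), -74, Add(1, Mul(164, 156))), -45334)) = Mul(-27450, Add(Mul(Rational(1, 4), -74, Add(1, 25584)), -45334)) = Mul(-27450, Add(Mul(Rational(1, 4), -74, 25585), -45334)) = Mul(-27450, Add(Rational(-946645, 2), -45334)) = Mul(-27450, Rational(-1037313, 2)) = 14237120925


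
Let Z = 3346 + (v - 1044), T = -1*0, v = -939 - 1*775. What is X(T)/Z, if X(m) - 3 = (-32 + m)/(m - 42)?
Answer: 79/12348 ≈ 0.0063978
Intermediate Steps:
v = -1714 (v = -939 - 775 = -1714)
T = 0
Z = 588 (Z = 3346 + (-1714 - 1044) = 3346 - 2758 = 588)
X(m) = 3 + (-32 + m)/(-42 + m) (X(m) = 3 + (-32 + m)/(m - 42) = 3 + (-32 + m)/(-42 + m))
X(T)/Z = (2*(-79 + 2*0)/(-42 + 0))/588 = (2*(-79 + 0)/(-42))*(1/588) = (2*(-1/42)*(-79))*(1/588) = (79/21)*(1/588) = 79/12348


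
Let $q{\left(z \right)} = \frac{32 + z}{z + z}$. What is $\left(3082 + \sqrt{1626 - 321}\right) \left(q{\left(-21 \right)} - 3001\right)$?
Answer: $- \frac{194247673}{21} - \frac{126053 \sqrt{145}}{14} \approx -9.3583 \cdot 10^{6}$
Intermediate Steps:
$q{\left(z \right)} = \frac{32 + z}{2 z}$
$\left(3082 + \sqrt{1626 - 321}\right) \left(q{\left(-21 \right)} - 3001\right) = \left(3082 + \sqrt{1626 - 321}\right) \left(\frac{32 - 21}{2 \left(-21\right)} - 3001\right) = \left(3082 + \sqrt{1305}\right) \left(\frac{1}{2} \left(- \frac{1}{21}\right) 11 - 3001\right) = \left(3082 + 3 \sqrt{145}\right) \left(- \frac{11}{42} - 3001\right) = \left(3082 + 3 \sqrt{145}\right) \left(- \frac{126053}{42}\right) = - \frac{194247673}{21} - \frac{126053 \sqrt{145}}{14}$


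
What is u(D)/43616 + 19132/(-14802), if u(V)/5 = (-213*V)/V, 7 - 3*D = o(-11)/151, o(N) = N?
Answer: -425112721/322802016 ≈ -1.3169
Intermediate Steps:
D = 356/151 (D = 7/3 - (-11)/(3*151) = 7/3 - ⅓*(-11/151) = 7/3 + 11/453 = 356/151 ≈ 2.3576)
u(V) = -1065 (u(V) = 5*((-213*V)/V) = 5*(-213) = -1065)
u(D)/43616 + 19132/(-14802) = -1065/43616 + 19132/(-14802) = -1065*1/43616 + 19132*(-1/14802) = -1065/43616 - 9566/7401 = -425112721/322802016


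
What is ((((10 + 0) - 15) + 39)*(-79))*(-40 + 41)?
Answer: -2686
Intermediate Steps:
((((10 + 0) - 15) + 39)*(-79))*(-40 + 41) = (((10 - 15) + 39)*(-79))*1 = ((-5 + 39)*(-79))*1 = (34*(-79))*1 = -2686*1 = -2686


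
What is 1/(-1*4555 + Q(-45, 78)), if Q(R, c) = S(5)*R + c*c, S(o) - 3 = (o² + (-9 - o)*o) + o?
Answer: 1/3194 ≈ 0.00031309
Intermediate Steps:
S(o) = 3 + o + o² + o*(-9 - o) (S(o) = 3 + ((o² + (-9 - o)*o) + o) = 3 + ((o² + o*(-9 - o)) + o) = 3 + (o + o² + o*(-9 - o)) = 3 + o + o² + o*(-9 - o))
Q(R, c) = c² - 37*R (Q(R, c) = (3 - 8*5)*R + c*c = (3 - 40)*R + c² = -37*R + c² = c² - 37*R)
1/(-1*4555 + Q(-45, 78)) = 1/(-1*4555 + (78² - 37*(-45))) = 1/(-4555 + (6084 + 1665)) = 1/(-4555 + 7749) = 1/3194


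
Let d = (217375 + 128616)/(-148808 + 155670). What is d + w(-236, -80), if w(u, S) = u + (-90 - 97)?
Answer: -2556635/6862 ≈ -372.58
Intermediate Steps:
d = 345991/6862 ≈ 50.421
w(u, S) = -187 + u (w(u, S) = u - 187 = -187 + u)
d + w(-236, -80) = 345991/6862 + (-187 - 236) = 345991/6862 - 423 = -2556635/6862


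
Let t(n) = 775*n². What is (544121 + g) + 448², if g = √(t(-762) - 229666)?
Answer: 744825 + √449769434 ≈ 7.6603e+5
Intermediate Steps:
g = √449769434 (g = √(775*(-762)² - 229666) = √(775*580644 - 229666) = √(449999100 - 229666) = √449769434 ≈ 21208.)
(544121 + g) + 448² = (544121 + √449769434) + 448² = (544121 + √449769434) + 200704 = 744825 + √449769434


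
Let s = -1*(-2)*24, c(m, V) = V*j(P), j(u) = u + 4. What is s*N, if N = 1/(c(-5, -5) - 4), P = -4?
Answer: -12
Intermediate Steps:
j(u) = 4 + u
c(m, V) = 0 (c(m, V) = V*(4 - 4) = V*0 = 0)
s = 48 (s = 2*24 = 48)
N = -¼ (N = 1/(0 - 4) = 1/(-4) = -¼ ≈ -0.25000)
s*N = 48*(-¼) = -12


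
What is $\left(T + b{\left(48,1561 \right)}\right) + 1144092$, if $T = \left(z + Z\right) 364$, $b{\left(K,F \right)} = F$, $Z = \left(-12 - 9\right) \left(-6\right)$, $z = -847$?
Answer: $883209$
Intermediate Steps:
$Z = 126$ ($Z = \left(-21\right) \left(-6\right) = 126$)
$T = -262444$ ($T = \left(-847 + 126\right) 364 = \left(-721\right) 364 = -262444$)
$\left(T + b{\left(48,1561 \right)}\right) + 1144092 = \left(-262444 + 1561\right) + 1144092 = -260883 + 1144092 = 883209$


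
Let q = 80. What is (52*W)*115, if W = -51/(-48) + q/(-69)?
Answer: -6955/12 ≈ -579.58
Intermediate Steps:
W = -107/1104 (W = -51/(-48) + 80/(-69) = -51*(-1/48) + 80*(-1/69) = 17/16 - 80/69 = -107/1104 ≈ -0.096920)
(52*W)*115 = (52*(-107/1104))*115 = -1391/276*115 = -6955/12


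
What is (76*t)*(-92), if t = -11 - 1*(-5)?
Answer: 41952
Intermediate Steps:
t = -6 (t = -11 + 5 = -6)
(76*t)*(-92) = (76*(-6))*(-92) = -456*(-92) = 41952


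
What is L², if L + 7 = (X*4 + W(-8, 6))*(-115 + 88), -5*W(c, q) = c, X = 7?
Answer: 16248961/25 ≈ 6.4996e+5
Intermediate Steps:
W(c, q) = -c/5
L = -4031/5 (L = -7 + (7*4 - ⅕*(-8))*(-115 + 88) = -7 + (28 + 8/5)*(-27) = -7 + (148/5)*(-27) = -7 - 3996/5 = -4031/5 ≈ -806.20)
L² = (-4031/5)² = 16248961/25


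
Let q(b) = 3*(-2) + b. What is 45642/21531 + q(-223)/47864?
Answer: 726559363/343519928 ≈ 2.1150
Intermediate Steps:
q(b) = -6 + b
45642/21531 + q(-223)/47864 = 45642/21531 + (-6 - 223)/47864 = 45642*(1/21531) - 229*1/47864 = 15214/7177 - 229/47864 = 726559363/343519928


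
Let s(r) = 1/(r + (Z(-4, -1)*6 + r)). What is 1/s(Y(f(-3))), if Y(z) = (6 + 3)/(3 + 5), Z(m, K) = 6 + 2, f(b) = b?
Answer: 201/4 ≈ 50.250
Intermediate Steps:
Z(m, K) = 8
Y(z) = 9/8
s(r) = 1/(48 + 2*r) (s(r) = 1/(r + (8*6 + r)) = 1/(r + (48 + r)) = 1/(48 + 2*r))
1/s(Y(f(-3))) = 1/(1/(2*(24 + 9/8))) = 1/(1/(2*(201/8))) = 1/((½)*(8/201)) = 1/(4/201) = 201/4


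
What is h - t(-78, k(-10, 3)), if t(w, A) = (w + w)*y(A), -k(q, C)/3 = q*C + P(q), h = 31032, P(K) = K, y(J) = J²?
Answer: 2277432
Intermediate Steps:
k(q, C) = -3*q - 3*C*q (k(q, C) = -3*(q*C + q) = -3*(C*q + q) = -3*(q + C*q) = -3*q - 3*C*q)
t(w, A) = 2*w*A² (t(w, A) = (w + w)*A² = (2*w)*A² = 2*w*A²)
h - t(-78, k(-10, 3)) = 31032 - 2*(-78)*(3*(-10)*(-1 - 1*3))² = 31032 - 2*(-78)*(3*(-10)*(-1 - 3))² = 31032 - 2*(-78)*(3*(-10)*(-4))² = 31032 - 2*(-78)*120² = 31032 - 2*(-78)*14400 = 31032 - 1*(-2246400) = 31032 + 2246400 = 2277432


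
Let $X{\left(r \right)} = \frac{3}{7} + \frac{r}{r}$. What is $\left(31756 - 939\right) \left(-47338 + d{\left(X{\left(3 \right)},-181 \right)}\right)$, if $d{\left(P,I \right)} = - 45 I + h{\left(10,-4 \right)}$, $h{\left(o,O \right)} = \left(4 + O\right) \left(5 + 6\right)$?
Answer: $-1207810681$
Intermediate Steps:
$h{\left(o,O \right)} = 44 + 11 O$ ($h{\left(o,O \right)} = \left(4 + O\right) 11 = 44 + 11 O$)
$X{\left(r \right)} = \frac{10}{7}$ ($X{\left(r \right)} = 3 \cdot \frac{1}{7} + 1 = \frac{3}{7} + 1 = \frac{10}{7}$)
$d{\left(P,I \right)} = - 45 I$ ($d{\left(P,I \right)} = - 45 I + \left(44 + 11 \left(-4\right)\right) = - 45 I + \left(44 - 44\right) = - 45 I + 0 = - 45 I$)
$\left(31756 - 939\right) \left(-47338 + d{\left(X{\left(3 \right)},-181 \right)}\right) = \left(31756 - 939\right) \left(-47338 - -8145\right) = 30817 \left(-47338 + 8145\right) = 30817 \left(-39193\right) = -1207810681$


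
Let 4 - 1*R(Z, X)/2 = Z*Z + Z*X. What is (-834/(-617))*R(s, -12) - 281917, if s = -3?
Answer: -174011177/617 ≈ -2.8203e+5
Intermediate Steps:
R(Z, X) = 8 - 2*Z² - 2*X*Z (R(Z, X) = 8 - 2*(Z*Z + Z*X) = 8 - 2*(Z² + X*Z) = 8 + (-2*Z² - 2*X*Z) = 8 - 2*Z² - 2*X*Z)
(-834/(-617))*R(s, -12) - 281917 = (-834/(-617))*(8 - 2*(-3)² - 2*(-12)*(-3)) - 281917 = (-834*(-1/617))*(8 - 2*9 - 72) - 281917 = 834*(8 - 18 - 72)/617 - 281917 = (834/617)*(-82) - 281917 = -68388/617 - 281917 = -174011177/617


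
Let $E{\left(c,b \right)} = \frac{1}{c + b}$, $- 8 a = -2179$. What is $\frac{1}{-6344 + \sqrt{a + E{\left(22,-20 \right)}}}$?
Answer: $- \frac{50752}{321968505} - \frac{2 \sqrt{4366}}{321968505} \approx -0.00015804$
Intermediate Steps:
$a = \frac{2179}{8}$ ($a = \left(- \frac{1}{8}\right) \left(-2179\right) = \frac{2179}{8} \approx 272.38$)
$E{\left(c,b \right)} = \frac{1}{b + c}$
$\frac{1}{-6344 + \sqrt{a + E{\left(22,-20 \right)}}} = \frac{1}{-6344 + \sqrt{\frac{2179}{8} + \frac{1}{-20 + 22}}} = \frac{1}{-6344 + \sqrt{\frac{2179}{8} + \frac{1}{2}}} = \frac{1}{-6344 + \sqrt{\frac{2183}{8}}} = \frac{1}{-6344 + \frac{\sqrt{4366}}{4}}$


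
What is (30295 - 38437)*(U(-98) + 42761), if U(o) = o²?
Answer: -426355830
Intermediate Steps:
(30295 - 38437)*(U(-98) + 42761) = (30295 - 38437)*((-98)² + 42761) = -8142*(9604 + 42761) = -8142*52365 = -426355830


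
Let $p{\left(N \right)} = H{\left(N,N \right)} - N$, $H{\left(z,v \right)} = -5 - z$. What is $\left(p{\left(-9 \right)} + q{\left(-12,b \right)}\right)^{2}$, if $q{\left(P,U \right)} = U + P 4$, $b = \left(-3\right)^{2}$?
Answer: $676$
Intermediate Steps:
$b = 9$
$q{\left(P,U \right)} = U + 4 P$
$p{\left(N \right)} = -5 - 2 N$ ($p{\left(N \right)} = \left(-5 - N\right) - N = -5 - 2 N$)
$\left(p{\left(-9 \right)} + q{\left(-12,b \right)}\right)^{2} = \left(\left(-5 - -18\right) + \left(9 + 4 \left(-12\right)\right)\right)^{2} = \left(\left(-5 + 18\right) + \left(9 - 48\right)\right)^{2} = \left(13 - 39\right)^{2} = \left(-26\right)^{2} = 676$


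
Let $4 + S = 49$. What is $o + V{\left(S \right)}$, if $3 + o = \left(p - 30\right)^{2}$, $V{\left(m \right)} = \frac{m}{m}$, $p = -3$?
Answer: $1087$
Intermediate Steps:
$S = 45$ ($S = -4 + 49 = 45$)
$V{\left(m \right)} = 1$
$o = 1086$ ($o = -3 + \left(-3 - 30\right)^{2} = -3 + \left(-33\right)^{2} = -3 + 1089 = 1086$)
$o + V{\left(S \right)} = 1086 + 1 = 1087$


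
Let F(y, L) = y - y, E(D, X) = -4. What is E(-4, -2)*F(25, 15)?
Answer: 0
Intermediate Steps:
F(y, L) = 0
E(-4, -2)*F(25, 15) = -4*0 = 0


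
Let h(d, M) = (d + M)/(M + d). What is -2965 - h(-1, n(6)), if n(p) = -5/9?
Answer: -2966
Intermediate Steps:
n(p) = -5/9 (n(p) = -5*⅑ = -5/9)
h(d, M) = 1 (h(d, M) = (M + d)/(M + d) = 1)
-2965 - h(-1, n(6)) = -2965 - 1*1 = -2965 - 1 = -2966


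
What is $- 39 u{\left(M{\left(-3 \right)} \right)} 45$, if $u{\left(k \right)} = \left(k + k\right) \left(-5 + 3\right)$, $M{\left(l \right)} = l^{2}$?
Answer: $63180$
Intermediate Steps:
$u{\left(k \right)} = - 4 k$ ($u{\left(k \right)} = 2 k \left(-2\right) = - 4 k$)
$- 39 u{\left(M{\left(-3 \right)} \right)} 45 = - 39 \left(- 4 \left(-3\right)^{2}\right) 45 = - 39 \left(\left(-4\right) 9\right) 45 = \left(-39\right) \left(-36\right) 45 = 1404 \cdot 45 = 63180$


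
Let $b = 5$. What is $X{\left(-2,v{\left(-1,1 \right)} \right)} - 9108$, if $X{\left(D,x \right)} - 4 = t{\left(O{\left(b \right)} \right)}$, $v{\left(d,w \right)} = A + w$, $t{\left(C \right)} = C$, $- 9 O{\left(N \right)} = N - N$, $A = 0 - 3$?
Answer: $-9104$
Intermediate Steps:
$A = -3$
$O{\left(N \right)} = 0$ ($O{\left(N \right)} = - \frac{N - N}{9} = \left(- \frac{1}{9}\right) 0 = 0$)
$v{\left(d,w \right)} = -3 + w$
$X{\left(D,x \right)} = 4$ ($X{\left(D,x \right)} = 4 + 0 = 4$)
$X{\left(-2,v{\left(-1,1 \right)} \right)} - 9108 = 4 - 9108 = -9104$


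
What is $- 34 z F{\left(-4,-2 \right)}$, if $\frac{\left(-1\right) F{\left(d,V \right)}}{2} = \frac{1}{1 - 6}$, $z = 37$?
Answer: $- \frac{2516}{5} \approx -503.2$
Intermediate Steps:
$F{\left(d,V \right)} = \frac{2}{5}$ ($F{\left(d,V \right)} = - \frac{2}{1 - 6} = - \frac{2}{-5} = \left(-2\right) \left(- \frac{1}{5}\right) = \frac{2}{5}$)
$- 34 z F{\left(-4,-2 \right)} = \left(-34\right) 37 \cdot \frac{2}{5} = \left(-1258\right) \frac{2}{5} = - \frac{2516}{5}$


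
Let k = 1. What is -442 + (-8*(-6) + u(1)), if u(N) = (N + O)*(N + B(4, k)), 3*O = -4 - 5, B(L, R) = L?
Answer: -404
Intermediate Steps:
O = -3 (O = (-4 - 5)/3 = (⅓)*(-9) = -3)
u(N) = (-3 + N)*(4 + N) (u(N) = (N - 3)*(N + 4) = (-3 + N)*(4 + N))
-442 + (-8*(-6) + u(1)) = -442 + (-8*(-6) + (-12 + 1 + 1²)) = -442 + (48 + (-12 + 1 + 1)) = -442 + (48 - 10) = -442 + 38 = -404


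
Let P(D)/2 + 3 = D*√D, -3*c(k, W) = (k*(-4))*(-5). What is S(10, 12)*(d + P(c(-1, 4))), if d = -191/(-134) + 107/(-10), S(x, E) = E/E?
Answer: -5117/335 + 80*√15/9 ≈ 19.152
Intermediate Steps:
S(x, E) = 1
c(k, W) = -20*k/3 (c(k, W) = -k*(-4)*(-5)/3 = -(-4*k)*(-5)/3 = -20*k/3)
d = -3107/335 (d = -191*(-1/134) + 107*(-⅒) = 191/134 - 107/10 = -3107/335 ≈ -9.2746)
P(D) = -6 + 2*D^(3/2) (P(D) = -6 + 2*(D*√D) = -6 + 2*D^(3/2))
S(10, 12)*(d + P(c(-1, 4))) = 1*(-3107/335 + (-6 + 2*(-20/3*(-1))^(3/2))) = 1*(-3107/335 + (-6 + 2*(20/3)^(3/2))) = 1*(-3107/335 + (-6 + 2*(40*√15/9))) = 1*(-3107/335 + (-6 + 80*√15/9)) = 1*(-5117/335 + 80*√15/9) = -5117/335 + 80*√15/9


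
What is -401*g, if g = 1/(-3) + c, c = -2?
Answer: 2807/3 ≈ 935.67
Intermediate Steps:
g = -7/3 (g = 1/(-3) - 2 = -⅓ - 2 = -7/3 ≈ -2.3333)
-401*g = -401*(-7/3) = 2807/3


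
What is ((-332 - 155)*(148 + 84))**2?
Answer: 12765384256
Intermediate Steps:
((-332 - 155)*(148 + 84))**2 = (-487*232)**2 = (-112984)**2 = 12765384256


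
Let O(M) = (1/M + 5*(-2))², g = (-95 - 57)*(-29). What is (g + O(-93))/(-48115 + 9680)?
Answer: -38991553/332424315 ≈ -0.11729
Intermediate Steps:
g = 4408 (g = -152*(-29) = 4408)
O(M) = (-10 + 1/M)² (O(M) = (1/M - 10)² = (-10 + 1/M)²)
(g + O(-93))/(-48115 + 9680) = (4408 + (-1 + 10*(-93))²/(-93)²)/(-48115 + 9680) = (4408 + (-1 - 930)²/8649)/(-38435) = (4408 + (1/8649)*(-931)²)*(-1/38435) = (4408 + (1/8649)*866761)*(-1/38435) = (4408 + 866761/8649)*(-1/38435) = (38991553/8649)*(-1/38435) = -38991553/332424315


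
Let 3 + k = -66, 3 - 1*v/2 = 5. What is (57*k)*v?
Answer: 15732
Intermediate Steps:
v = -4 (v = 6 - 2*5 = 6 - 10 = -4)
k = -69 (k = -3 - 66 = -69)
(57*k)*v = (57*(-69))*(-4) = -3933*(-4) = 15732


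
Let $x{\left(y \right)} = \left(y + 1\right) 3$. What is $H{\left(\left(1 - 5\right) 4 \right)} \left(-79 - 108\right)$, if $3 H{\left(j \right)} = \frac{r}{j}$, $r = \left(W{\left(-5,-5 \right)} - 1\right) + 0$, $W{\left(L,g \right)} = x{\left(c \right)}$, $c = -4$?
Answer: $- \frac{935}{24} \approx -38.958$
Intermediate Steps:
$x{\left(y \right)} = 3 + 3 y$ ($x{\left(y \right)} = \left(1 + y\right) 3 = 3 + 3 y$)
$W{\left(L,g \right)} = -9$ ($W{\left(L,g \right)} = 3 + 3 \left(-4\right) = 3 - 12 = -9$)
$r = -10$ ($r = \left(-9 - 1\right) + 0 = -10 + 0 = -10$)
$H{\left(j \right)} = - \frac{10}{3 j}$ ($H{\left(j \right)} = \frac{\left(-10\right) \frac{1}{j}}{3} = - \frac{10}{3 j}$)
$H{\left(\left(1 - 5\right) 4 \right)} \left(-79 - 108\right) = - \frac{10}{3 \left(1 - 5\right) 4} \left(-79 - 108\right) = - \frac{10}{3 \left(\left(-4\right) 4\right)} \left(-187\right) = - \frac{10}{3 \left(-16\right)} \left(-187\right) = \left(- \frac{10}{3}\right) \left(- \frac{1}{16}\right) \left(-187\right) = \frac{5}{24} \left(-187\right) = - \frac{935}{24}$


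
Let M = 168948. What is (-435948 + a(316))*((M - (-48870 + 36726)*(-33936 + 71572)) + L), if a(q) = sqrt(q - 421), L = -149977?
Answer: -199258994311140 + 457070555*I*sqrt(105) ≈ -1.9926e+14 + 4.6836e+9*I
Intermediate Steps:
a(q) = sqrt(-421 + q)
(-435948 + a(316))*((M - (-48870 + 36726)*(-33936 + 71572)) + L) = (-435948 + sqrt(-421 + 316))*((168948 - (-48870 + 36726)*(-33936 + 71572)) - 149977) = (-435948 + sqrt(-105))*((168948 - (-12144)*37636) - 149977) = (-435948 + I*sqrt(105))*((168948 - 1*(-457051584)) - 149977) = (-435948 + I*sqrt(105))*((168948 + 457051584) - 149977) = (-435948 + I*sqrt(105))*(457220532 - 149977) = (-435948 + I*sqrt(105))*457070555 = -199258994311140 + 457070555*I*sqrt(105)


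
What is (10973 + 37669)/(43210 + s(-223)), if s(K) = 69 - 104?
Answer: 4422/3925 ≈ 1.1266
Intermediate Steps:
s(K) = -35
(10973 + 37669)/(43210 + s(-223)) = (10973 + 37669)/(43210 - 35) = 48642/43175 = 48642*(1/43175) = 4422/3925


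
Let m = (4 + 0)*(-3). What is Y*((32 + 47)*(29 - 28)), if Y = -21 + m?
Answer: -2607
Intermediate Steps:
m = -12 (m = 4*(-3) = -12)
Y = -33 (Y = -21 - 12 = -33)
Y*((32 + 47)*(29 - 28)) = -33*(32 + 47)*(29 - 28) = -2607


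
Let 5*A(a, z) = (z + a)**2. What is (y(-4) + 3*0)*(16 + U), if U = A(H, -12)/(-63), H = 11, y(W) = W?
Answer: -20156/315 ≈ -63.987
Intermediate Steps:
A(a, z) = (a + z)**2/5 (A(a, z) = (z + a)**2/5 = (a + z)**2/5)
U = -1/315 (U = ((11 - 12)**2/5)/(-63) = ((1/5)*(-1)**2)*(-1/63) = ((1/5)*1)*(-1/63) = (1/5)*(-1/63) = -1/315 ≈ -0.0031746)
(y(-4) + 3*0)*(16 + U) = (-4 + 3*0)*(16 - 1/315) = (-4 + 0)*(5039/315) = -4*5039/315 = -20156/315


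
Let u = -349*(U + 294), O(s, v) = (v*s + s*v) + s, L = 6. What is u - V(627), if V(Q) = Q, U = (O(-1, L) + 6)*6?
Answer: -88575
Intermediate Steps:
O(s, v) = s + 2*s*v (O(s, v) = (s*v + s*v) + s = 2*s*v + s = s + 2*s*v)
U = -42 (U = (-(1 + 2*6) + 6)*6 = (-(1 + 12) + 6)*6 = (-1*13 + 6)*6 = (-13 + 6)*6 = -7*6 = -42)
u = -87948 (u = -349*(-42 + 294) = -349*252 = -87948)
u - V(627) = -87948 - 1*627 = -87948 - 627 = -88575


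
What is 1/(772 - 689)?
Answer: 1/83 ≈ 0.012048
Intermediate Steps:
1/(772 - 689) = 1/83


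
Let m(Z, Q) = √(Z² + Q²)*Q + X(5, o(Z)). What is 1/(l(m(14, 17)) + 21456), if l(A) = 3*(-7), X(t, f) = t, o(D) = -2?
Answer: 1/21435 ≈ 4.6653e-5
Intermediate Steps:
m(Z, Q) = 5 + Q*√(Q² + Z²) (m(Z, Q) = √(Z² + Q²)*Q + 5 = √(Q² + Z²)*Q + 5 = Q*√(Q² + Z²) + 5 = 5 + Q*√(Q² + Z²))
l(A) = -21
1/(l(m(14, 17)) + 21456) = 1/(-21 + 21456) = 1/21435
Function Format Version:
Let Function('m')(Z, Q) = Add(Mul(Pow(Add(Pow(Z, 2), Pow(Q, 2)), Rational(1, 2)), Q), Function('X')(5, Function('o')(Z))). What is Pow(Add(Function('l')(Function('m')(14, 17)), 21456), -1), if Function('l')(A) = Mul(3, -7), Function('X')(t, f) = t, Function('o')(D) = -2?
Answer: Rational(1, 21435) ≈ 4.6653e-5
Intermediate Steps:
Function('m')(Z, Q) = Add(5, Mul(Q, Pow(Add(Pow(Q, 2), Pow(Z, 2)), Rational(1, 2)))) (Function('m')(Z, Q) = Add(Mul(Pow(Add(Pow(Z, 2), Pow(Q, 2)), Rational(1, 2)), Q), 5) = Add(Mul(Pow(Add(Pow(Q, 2), Pow(Z, 2)), Rational(1, 2)), Q), 5) = Add(Mul(Q, Pow(Add(Pow(Q, 2), Pow(Z, 2)), Rational(1, 2))), 5) = Add(5, Mul(Q, Pow(Add(Pow(Q, 2), Pow(Z, 2)), Rational(1, 2)))))
Function('l')(A) = -21
Pow(Add(Function('l')(Function('m')(14, 17)), 21456), -1) = Pow(Add(-21, 21456), -1) = Pow(21435, -1) = Rational(1, 21435)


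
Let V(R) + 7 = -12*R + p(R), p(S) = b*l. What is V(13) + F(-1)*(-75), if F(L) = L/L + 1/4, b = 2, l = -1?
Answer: -1035/4 ≈ -258.75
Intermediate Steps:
p(S) = -2 (p(S) = 2*(-1) = -2)
V(R) = -9 - 12*R (V(R) = -7 + (-12*R - 2) = -7 + (-2 - 12*R) = -9 - 12*R)
F(L) = 5/4 (F(L) = 1 + 1*(1/4) = 1 + 1/4 = 5/4)
V(13) + F(-1)*(-75) = (-9 - 12*13) + (5/4)*(-75) = (-9 - 156) - 375/4 = -165 - 375/4 = -1035/4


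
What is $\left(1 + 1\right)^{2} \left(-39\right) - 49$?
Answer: $-205$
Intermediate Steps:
$\left(1 + 1\right)^{2} \left(-39\right) - 49 = 2^{2} \left(-39\right) - 49 = 4 \left(-39\right) - 49 = -156 - 49 = -205$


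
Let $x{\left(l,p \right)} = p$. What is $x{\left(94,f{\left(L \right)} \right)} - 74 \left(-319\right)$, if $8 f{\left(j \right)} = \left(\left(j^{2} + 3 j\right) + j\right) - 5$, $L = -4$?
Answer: $\frac{188843}{8} \approx 23605.0$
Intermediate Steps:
$f{\left(j \right)} = - \frac{5}{8} + \frac{j}{2} + \frac{j^{2}}{8}$ ($f{\left(j \right)} = \frac{\left(\left(j^{2} + 3 j\right) + j\right) - 5}{8} = \frac{\left(j^{2} + 4 j\right) - 5}{8} = \frac{-5 + j^{2} + 4 j}{8} = - \frac{5}{8} + \frac{j}{2} + \frac{j^{2}}{8}$)
$x{\left(94,f{\left(L \right)} \right)} - 74 \left(-319\right) = \left(- \frac{5}{8} + \frac{1}{2} \left(-4\right) + \frac{\left(-4\right)^{2}}{8}\right) - 74 \left(-319\right) = \left(- \frac{5}{8} - 2 + \frac{1}{8} \cdot 16\right) - -23606 = \left(- \frac{5}{8} - 2 + 2\right) + 23606 = - \frac{5}{8} + 23606 = \frac{188843}{8}$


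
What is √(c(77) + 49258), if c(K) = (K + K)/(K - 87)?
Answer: 3*√136785/5 ≈ 221.91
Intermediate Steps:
c(K) = 2*K/(-87 + K) (c(K) = (2*K)/(-87 + K) = 2*K/(-87 + K))
√(c(77) + 49258) = √(2*77/(-87 + 77) + 49258) = √(2*77/(-10) + 49258) = √(2*77*(-⅒) + 49258) = √(-77/5 + 49258) = √(246213/5) = 3*√136785/5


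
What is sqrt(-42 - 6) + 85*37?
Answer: 3145 + 4*I*sqrt(3) ≈ 3145.0 + 6.9282*I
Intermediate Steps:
sqrt(-42 - 6) + 85*37 = sqrt(-48) + 3145 = 4*I*sqrt(3) + 3145 = 3145 + 4*I*sqrt(3)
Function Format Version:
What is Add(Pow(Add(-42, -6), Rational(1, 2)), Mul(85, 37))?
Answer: Add(3145, Mul(4, I, Pow(3, Rational(1, 2)))) ≈ Add(3145.0, Mul(6.9282, I))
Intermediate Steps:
Add(Pow(Add(-42, -6), Rational(1, 2)), Mul(85, 37)) = Add(Pow(-48, Rational(1, 2)), 3145) = Add(Mul(4, I, Pow(3, Rational(1, 2))), 3145) = Add(3145, Mul(4, I, Pow(3, Rational(1, 2))))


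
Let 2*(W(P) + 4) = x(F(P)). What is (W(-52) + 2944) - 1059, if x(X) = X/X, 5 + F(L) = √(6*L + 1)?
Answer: 3763/2 ≈ 1881.5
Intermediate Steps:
F(L) = -5 + √(1 + 6*L) (F(L) = -5 + √(6*L + 1) = -5 + √(1 + 6*L))
x(X) = 1
W(P) = -7/2 (W(P) = -4 + (½)*1 = -4 + ½ = -7/2)
(W(-52) + 2944) - 1059 = (-7/2 + 2944) - 1059 = 5881/2 - 1059 = 3763/2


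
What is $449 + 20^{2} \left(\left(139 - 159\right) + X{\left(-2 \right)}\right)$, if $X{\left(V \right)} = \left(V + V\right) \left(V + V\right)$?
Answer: $-1151$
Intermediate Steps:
$X{\left(V \right)} = 4 V^{2}$ ($X{\left(V \right)} = 2 V 2 V = 4 V^{2}$)
$449 + 20^{2} \left(\left(139 - 159\right) + X{\left(-2 \right)}\right) = 449 + 20^{2} \left(\left(139 - 159\right) + 4 \left(-2\right)^{2}\right) = 449 + 400 \left(-20 + 4 \cdot 4\right) = 449 + 400 \left(-20 + 16\right) = 449 + 400 \left(-4\right) = 449 - 1600 = -1151$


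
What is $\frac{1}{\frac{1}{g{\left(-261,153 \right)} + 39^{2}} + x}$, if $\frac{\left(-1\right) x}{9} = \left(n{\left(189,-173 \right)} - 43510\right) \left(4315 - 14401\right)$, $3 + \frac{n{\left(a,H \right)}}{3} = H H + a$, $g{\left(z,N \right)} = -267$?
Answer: $\frac{1254}{5331255963661} \approx 2.3522 \cdot 10^{-10}$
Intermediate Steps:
$n{\left(a,H \right)} = -9 + 3 a + 3 H^{2}$ ($n{\left(a,H \right)} = -9 + 3 \left(H H + a\right) = -9 + 3 \left(H^{2} + a\right) = -9 + 3 \left(a + H^{2}\right) = -9 + \left(3 a + 3 H^{2}\right) = -9 + 3 a + 3 H^{2}$)
$x = 4251400290$ ($x = - 9 \left(\left(-9 + 3 \cdot 189 + 3 \left(-173\right)^{2}\right) - 43510\right) \left(4315 - 14401\right) = - 9 \left(\left(-9 + 567 + 3 \cdot 29929\right) - 43510\right) \left(-10086\right) = - 9 \left(\left(-9 + 567 + 89787\right) - 43510\right) \left(-10086\right) = - 9 \left(90345 - 43510\right) \left(-10086\right) = - 9 \cdot 46835 \left(-10086\right) = \left(-9\right) \left(-472377810\right) = 4251400290$)
$\frac{1}{\frac{1}{g{\left(-261,153 \right)} + 39^{2}} + x} = \frac{1}{\frac{1}{-267 + 39^{2}} + 4251400290} = \frac{1}{\frac{1}{-267 + 1521} + 4251400290} = \frac{1}{\frac{1}{1254} + 4251400290} = \frac{1}{\frac{5331255963661}{1254}} = \frac{1254}{5331255963661}$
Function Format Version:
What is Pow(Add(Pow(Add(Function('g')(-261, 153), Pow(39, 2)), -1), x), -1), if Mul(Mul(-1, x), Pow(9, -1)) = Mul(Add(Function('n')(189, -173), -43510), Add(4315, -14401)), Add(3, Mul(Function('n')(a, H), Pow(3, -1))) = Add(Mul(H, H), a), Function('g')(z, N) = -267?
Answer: Rational(1254, 5331255963661) ≈ 2.3522e-10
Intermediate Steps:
Function('n')(a, H) = Add(-9, Mul(3, a), Mul(3, Pow(H, 2))) (Function('n')(a, H) = Add(-9, Mul(3, Add(Mul(H, H), a))) = Add(-9, Mul(3, Add(Pow(H, 2), a))) = Add(-9, Mul(3, Add(a, Pow(H, 2)))) = Add(-9, Add(Mul(3, a), Mul(3, Pow(H, 2)))) = Add(-9, Mul(3, a), Mul(3, Pow(H, 2))))
x = 4251400290 (x = Mul(-9, Mul(Add(Add(-9, Mul(3, 189), Mul(3, Pow(-173, 2))), -43510), Add(4315, -14401))) = Mul(-9, Mul(Add(Add(-9, 567, Mul(3, 29929)), -43510), -10086)) = Mul(-9, Mul(Add(Add(-9, 567, 89787), -43510), -10086)) = Mul(-9, Mul(Add(90345, -43510), -10086)) = Mul(-9, Mul(46835, -10086)) = Mul(-9, -472377810) = 4251400290)
Pow(Add(Pow(Add(Function('g')(-261, 153), Pow(39, 2)), -1), x), -1) = Pow(Add(Pow(Add(-267, Pow(39, 2)), -1), 4251400290), -1) = Pow(Add(Pow(Add(-267, 1521), -1), 4251400290), -1) = Pow(Add(Pow(1254, -1), 4251400290), -1) = Pow(Add(Rational(1, 1254), 4251400290), -1) = Pow(Rational(5331255963661, 1254), -1) = Rational(1254, 5331255963661)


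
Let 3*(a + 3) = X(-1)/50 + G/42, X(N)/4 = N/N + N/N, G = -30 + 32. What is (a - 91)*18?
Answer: -295882/175 ≈ -1690.8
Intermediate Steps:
G = 2
X(N) = 8 (X(N) = 4*(N/N + N/N) = 4*(1 + 1) = 4*2 = 8)
a = -4616/1575 (a = -3 + (8/50 + 2/42)/3 = -3 + (8*(1/50) + 2*(1/42))/3 = -3 + (4/25 + 1/21)/3 = -3 + (⅓)*(109/525) = -3 + 109/1575 = -4616/1575 ≈ -2.9308)
(a - 91)*18 = (-4616/1575 - 91)*18 = -147941/1575*18 = -295882/175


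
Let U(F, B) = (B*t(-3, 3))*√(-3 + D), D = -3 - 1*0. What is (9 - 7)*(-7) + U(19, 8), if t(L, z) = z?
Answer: -14 + 24*I*√6 ≈ -14.0 + 58.788*I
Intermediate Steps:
D = -3 (D = -3 + 0 = -3)
U(F, B) = 3*I*B*√6 (U(F, B) = (B*3)*√(-3 - 3) = (3*B)*√(-6) = (3*B)*(I*√6) = 3*I*B*√6)
(9 - 7)*(-7) + U(19, 8) = (9 - 7)*(-7) + 3*I*8*√6 = 2*(-7) + 24*I*√6 = -14 + 24*I*√6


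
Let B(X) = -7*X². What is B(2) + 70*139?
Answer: 9702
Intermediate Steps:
B(2) + 70*139 = -7*2² + 70*139 = -7*4 + 9730 = -28 + 9730 = 9702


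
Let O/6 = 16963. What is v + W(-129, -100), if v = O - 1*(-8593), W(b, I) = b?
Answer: 110242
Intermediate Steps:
O = 101778 (O = 6*16963 = 101778)
v = 110371 (v = 101778 - 1*(-8593) = 101778 + 8593 = 110371)
v + W(-129, -100) = 110371 - 129 = 110242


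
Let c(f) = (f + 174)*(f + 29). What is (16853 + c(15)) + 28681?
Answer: 53850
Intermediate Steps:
c(f) = (29 + f)*(174 + f) (c(f) = (174 + f)*(29 + f) = (29 + f)*(174 + f))
(16853 + c(15)) + 28681 = (16853 + (5046 + 15² + 203*15)) + 28681 = (16853 + (5046 + 225 + 3045)) + 28681 = (16853 + 8316) + 28681 = 25169 + 28681 = 53850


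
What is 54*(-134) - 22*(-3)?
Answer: -7170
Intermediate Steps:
54*(-134) - 22*(-3) = -7236 + 66 = -7170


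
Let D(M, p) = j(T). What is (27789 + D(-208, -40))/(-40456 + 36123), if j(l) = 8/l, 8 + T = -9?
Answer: -472405/73661 ≈ -6.4132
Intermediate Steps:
T = -17 (T = -8 - 9 = -17)
D(M, p) = -8/17 (D(M, p) = 8/(-17) = 8*(-1/17) = -8/17)
(27789 + D(-208, -40))/(-40456 + 36123) = (27789 - 8/17)/(-40456 + 36123) = (472405/17)/(-4333) = (472405/17)*(-1/4333) = -472405/73661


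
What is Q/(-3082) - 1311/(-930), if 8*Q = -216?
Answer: 338801/238855 ≈ 1.4184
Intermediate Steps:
Q = -27 (Q = (1/8)*(-216) = -27)
Q/(-3082) - 1311/(-930) = -27/(-3082) - 1311/(-930) = -27*(-1/3082) - 1311*(-1/930) = 27/3082 + 437/310 = 338801/238855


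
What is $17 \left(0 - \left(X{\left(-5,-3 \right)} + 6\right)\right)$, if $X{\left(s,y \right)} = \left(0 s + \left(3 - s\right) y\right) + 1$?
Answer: $289$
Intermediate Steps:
$X{\left(s,y \right)} = 1 + y \left(3 - s\right)$ ($X{\left(s,y \right)} = \left(0 + y \left(3 - s\right)\right) + 1 = y \left(3 - s\right) + 1 = 1 + y \left(3 - s\right)$)
$17 \left(0 - \left(X{\left(-5,-3 \right)} + 6\right)\right) = 17 \left(0 - \left(\left(1 + 3 \left(-3\right) - \left(-5\right) \left(-3\right)\right) + 6\right)\right) = 17 \left(0 - \left(\left(1 - 9 - 15\right) + 6\right)\right) = 17 \left(0 - \left(-23 + 6\right)\right) = 17 \left(0 - -17\right) = 17 \left(0 + 17\right) = 17 \cdot 17 = 289$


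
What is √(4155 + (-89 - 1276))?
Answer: 3*√310 ≈ 52.820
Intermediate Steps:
√(4155 + (-89 - 1276)) = √(4155 - 1365) = √2790 = 3*√310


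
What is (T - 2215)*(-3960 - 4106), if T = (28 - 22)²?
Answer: 17575814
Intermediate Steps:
T = 36 (T = 6² = 36)
(T - 2215)*(-3960 - 4106) = (36 - 2215)*(-3960 - 4106) = -2179*(-8066) = 17575814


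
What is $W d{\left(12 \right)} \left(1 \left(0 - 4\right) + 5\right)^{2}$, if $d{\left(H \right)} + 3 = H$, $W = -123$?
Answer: $-1107$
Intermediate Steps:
$d{\left(H \right)} = -3 + H$
$W d{\left(12 \right)} \left(1 \left(0 - 4\right) + 5\right)^{2} = - 123 \left(-3 + 12\right) \left(1 \left(0 - 4\right) + 5\right)^{2} = \left(-123\right) 9 \left(1 \left(-4\right) + 5\right)^{2} = - 1107 \left(-4 + 5\right)^{2} = - 1107 \cdot 1^{2} = \left(-1107\right) 1 = -1107$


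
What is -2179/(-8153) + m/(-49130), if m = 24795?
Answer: -19019873/80111378 ≈ -0.23742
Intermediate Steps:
-2179/(-8153) + m/(-49130) = -2179/(-8153) + 24795/(-49130) = -2179*(-1/8153) + 24795*(-1/49130) = 2179/8153 - 4959/9826 = -19019873/80111378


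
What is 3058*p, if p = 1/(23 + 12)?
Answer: 3058/35 ≈ 87.371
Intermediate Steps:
p = 1/35 ≈ 0.028571
3058*p = 3058*(1/35) = 3058/35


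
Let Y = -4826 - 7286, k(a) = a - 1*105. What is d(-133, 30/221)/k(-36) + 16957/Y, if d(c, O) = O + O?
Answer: -176374599/125807344 ≈ -1.4019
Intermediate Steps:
k(a) = -105 + a (k(a) = a - 105 = -105 + a)
d(c, O) = 2*O
Y = -12112
d(-133, 30/221)/k(-36) + 16957/Y = (2*(30/221))/(-105 - 36) + 16957/(-12112) = (2*(30*(1/221)))/(-141) + 16957*(-1/12112) = (2*(30/221))*(-1/141) - 16957/12112 = (60/221)*(-1/141) - 16957/12112 = -20/10387 - 16957/12112 = -176374599/125807344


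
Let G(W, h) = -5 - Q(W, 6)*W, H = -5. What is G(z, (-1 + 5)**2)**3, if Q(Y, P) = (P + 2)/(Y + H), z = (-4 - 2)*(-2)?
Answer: -2248091/343 ≈ -6554.2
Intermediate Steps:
z = 12 (z = -6*(-2) = 12)
Q(Y, P) = (2 + P)/(-5 + Y) (Q(Y, P) = (P + 2)/(Y - 5) = (2 + P)/(-5 + Y))
G(W, h) = -5 - 8*W/(-5 + W) (G(W, h) = -5 - (2 + 6)/(-5 + W)*W = -5 - 8/(-5 + W)*W = -5 - 8*W/(-5 + W))
G(z, (-1 + 5)**2)**3 = ((25 - 13*12)/(-5 + 12))**3 = ((25 - 156)/7)**3 = ((1/7)*(-131))**3 = (-131/7)**3 = -2248091/343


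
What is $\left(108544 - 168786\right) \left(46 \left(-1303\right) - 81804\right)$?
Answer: $8538821564$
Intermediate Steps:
$\left(108544 - 168786\right) \left(46 \left(-1303\right) - 81804\right) = - 60242 \left(-59938 - 81804\right) = \left(-60242\right) \left(-141742\right) = 8538821564$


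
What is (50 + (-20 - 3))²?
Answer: 729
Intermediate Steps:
(50 + (-20 - 3))² = (50 - 23)² = 27² = 729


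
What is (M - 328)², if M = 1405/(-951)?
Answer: 98177568889/904401 ≈ 1.0856e+5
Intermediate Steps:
M = -1405/951 (M = 1405*(-1/951) = -1405/951 ≈ -1.4774)
(M - 328)² = (-1405/951 - 328)² = (-313333/951)² = 98177568889/904401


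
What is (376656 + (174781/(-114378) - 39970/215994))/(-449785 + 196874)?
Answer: -516957207932901/347119809811214 ≈ -1.4893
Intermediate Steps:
(376656 + (174781/(-114378) - 39970/215994))/(-449785 + 196874) = (376656 + (174781*(-1/114378) - 39970*1/215994))/(-252911) = (376656 + (-174781/114378 - 19985/107997))*(-1/252911) = (376656 - 2351296443/1372497874)*(-1/252911) = (516957207932901/1372497874)*(-1/252911) = -516957207932901/347119809811214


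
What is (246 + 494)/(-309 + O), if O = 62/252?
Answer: -93240/38903 ≈ -2.3967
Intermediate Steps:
O = 31/126 (O = 62*(1/252) = 31/126 ≈ 0.24603)
(246 + 494)/(-309 + O) = (246 + 494)/(-309 + 31/126) = 740/(-38903/126) = 740*(-126/38903) = -93240/38903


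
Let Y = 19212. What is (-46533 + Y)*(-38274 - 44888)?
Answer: 2272069002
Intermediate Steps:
(-46533 + Y)*(-38274 - 44888) = (-46533 + 19212)*(-38274 - 44888) = -27321*(-83162) = 2272069002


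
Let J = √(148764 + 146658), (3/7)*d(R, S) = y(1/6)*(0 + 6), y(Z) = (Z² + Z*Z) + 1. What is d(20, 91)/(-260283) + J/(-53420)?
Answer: -133/2342547 - √295422/53420 ≈ -0.010231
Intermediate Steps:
y(Z) = 1 + 2*Z² (y(Z) = (Z² + Z²) + 1 = 2*Z² + 1 = 1 + 2*Z²)
d(R, S) = 133/9 (d(R, S) = 7*((1 + 2*(1/6)²)*(0 + 6))/3 = 7*((1 + 2*(⅙)²)*6)/3 = 7*((1 + 2*(1/36))*6)/3 = 7*((1 + 1/18)*6)/3 = 7*((19/18)*6)/3 = (7/3)*(19/3) = 133/9)
J = √295422 ≈ 543.53
d(20, 91)/(-260283) + J/(-53420) = (133/9)/(-260283) + √295422/(-53420) = (133/9)*(-1/260283) + √295422*(-1/53420) = -133/2342547 - √295422/53420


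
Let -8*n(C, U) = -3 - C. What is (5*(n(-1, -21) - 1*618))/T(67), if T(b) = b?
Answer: -12355/268 ≈ -46.101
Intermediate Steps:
n(C, U) = 3/8 + C/8 (n(C, U) = -(-3 - C)/8 = 3/8 + C/8)
(5*(n(-1, -21) - 1*618))/T(67) = (5*((3/8 + (⅛)*(-1)) - 1*618))/67 = (5*((3/8 - ⅛) - 618))*(1/67) = (5*(¼ - 618))*(1/67) = (5*(-2471/4))*(1/67) = -12355/4*1/67 = -12355/268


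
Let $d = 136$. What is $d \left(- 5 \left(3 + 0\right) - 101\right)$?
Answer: $-15776$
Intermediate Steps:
$d \left(- 5 \left(3 + 0\right) - 101\right) = 136 \left(- 5 \left(3 + 0\right) - 101\right) = 136 \left(\left(-5\right) 3 - 101\right) = 136 \left(-15 - 101\right) = 136 \left(-116\right) = -15776$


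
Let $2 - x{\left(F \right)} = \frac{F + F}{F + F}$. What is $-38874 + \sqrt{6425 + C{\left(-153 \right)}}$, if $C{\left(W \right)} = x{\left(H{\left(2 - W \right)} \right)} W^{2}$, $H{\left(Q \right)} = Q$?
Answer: $-38874 + \sqrt{29834} \approx -38701.0$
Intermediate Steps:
$x{\left(F \right)} = 1$ ($x{\left(F \right)} = 2 - \frac{F + F}{F + F} = 2 - \frac{2 F}{2 F} = 2 - 2 F \frac{1}{2 F} = 2 - 1 = 1$)
$C{\left(W \right)} = W^{2}$ ($C{\left(W \right)} = 1 W^{2} = W^{2}$)
$-38874 + \sqrt{6425 + C{\left(-153 \right)}} = -38874 + \sqrt{6425 + \left(-153\right)^{2}} = -38874 + \sqrt{6425 + 23409} = -38874 + \sqrt{29834}$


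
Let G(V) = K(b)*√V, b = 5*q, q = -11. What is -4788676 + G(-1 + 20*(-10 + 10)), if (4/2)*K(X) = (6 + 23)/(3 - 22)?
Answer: -4788676 - 29*I/38 ≈ -4.7887e+6 - 0.76316*I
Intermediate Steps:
b = -55 (b = 5*(-11) = -55)
K(X) = -29/38 (K(X) = ((6 + 23)/(3 - 22))/2 = (29/(-19))/2 = (29*(-1/19))/2 = (½)*(-29/19) = -29/38)
G(V) = -29*√V/38
-4788676 + G(-1 + 20*(-10 + 10)) = -4788676 - 29*√(-1 + 20*(-10 + 10))/38 = -4788676 - 29*√(-1 + 20*0)/38 = -4788676 - 29*√(-1 + 0)/38 = -4788676 - 29*I/38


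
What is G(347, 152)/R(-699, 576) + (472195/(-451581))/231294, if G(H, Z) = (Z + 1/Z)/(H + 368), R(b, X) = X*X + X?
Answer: -12514889035669/3224497855318451712 ≈ -3.8812e-6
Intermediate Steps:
R(b, X) = X + X**2 (R(b, X) = X**2 + X = X + X**2)
G(H, Z) = (Z + 1/Z)/(368 + H)
G(347, 152)/R(-699, 576) + (472195/(-451581))/231294 = ((1 + 152**2)/(152*(368 + 347)))/((576*(1 + 576))) + (472195/(-451581))/231294 = ((1/152)*(1 + 23104)/715)/((576*577)) + (472195*(-1/451581))*(1/231294) = ((1/152)*(1/715)*23105)/332352 - 472195/451581*1/231294 = (4621/21736)*(1/332352) - 472195/104447975814 = 4621/7224003072 - 472195/104447975814 = -12514889035669/3224497855318451712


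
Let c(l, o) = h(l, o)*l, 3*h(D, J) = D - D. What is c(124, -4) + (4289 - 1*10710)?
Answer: -6421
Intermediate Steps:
h(D, J) = 0 (h(D, J) = (D - D)/3 = (1/3)*0 = 0)
c(l, o) = 0 (c(l, o) = 0*l = 0)
c(124, -4) + (4289 - 1*10710) = 0 + (4289 - 1*10710) = 0 + (4289 - 10710) = 0 - 6421 = -6421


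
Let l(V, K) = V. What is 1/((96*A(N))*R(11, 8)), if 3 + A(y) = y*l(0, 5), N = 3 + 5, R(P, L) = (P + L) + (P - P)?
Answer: -1/5472 ≈ -0.00018275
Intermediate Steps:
R(P, L) = L + P (R(P, L) = (L + P) + 0 = L + P)
N = 8
A(y) = -3 (A(y) = -3 + y*0 = -3 + 0 = -3)
1/((96*A(N))*R(11, 8)) = 1/((96*(-3))*(8 + 11)) = 1/(-288*19) = 1/(-5472) = -1/5472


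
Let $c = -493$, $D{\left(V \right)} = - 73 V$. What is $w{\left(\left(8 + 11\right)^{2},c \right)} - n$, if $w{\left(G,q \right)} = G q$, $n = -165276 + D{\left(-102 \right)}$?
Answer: $-20143$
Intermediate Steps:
$n = -157830$ ($n = -165276 - -7446 = -165276 + 7446 = -157830$)
$w{\left(\left(8 + 11\right)^{2},c \right)} - n = \left(8 + 11\right)^{2} \left(-493\right) - -157830 = 19^{2} \left(-493\right) + 157830 = 361 \left(-493\right) + 157830 = -177973 + 157830 = -20143$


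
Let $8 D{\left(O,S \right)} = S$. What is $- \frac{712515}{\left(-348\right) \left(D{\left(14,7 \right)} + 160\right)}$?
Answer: $\frac{475010}{37323} \approx 12.727$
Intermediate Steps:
$D{\left(O,S \right)} = \frac{S}{8}$
$- \frac{712515}{\left(-348\right) \left(D{\left(14,7 \right)} + 160\right)} = - \frac{712515}{\left(-348\right) \left(\frac{1}{8} \cdot 7 + 160\right)} = - \frac{712515}{\left(-348\right) \left(\frac{7}{8} + 160\right)} = - \frac{712515}{\left(-348\right) \frac{1287}{8}} = - \frac{712515}{- \frac{111969}{2}} = \left(-712515\right) \left(- \frac{2}{111969}\right) = \frac{475010}{37323}$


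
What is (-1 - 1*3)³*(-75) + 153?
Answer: 4953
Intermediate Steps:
(-1 - 1*3)³*(-75) + 153 = (-1 - 3)³*(-75) + 153 = (-4)³*(-75) + 153 = -64*(-75) + 153 = 4800 + 153 = 4953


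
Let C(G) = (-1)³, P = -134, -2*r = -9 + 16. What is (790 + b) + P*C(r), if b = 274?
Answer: 1198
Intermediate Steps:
r = -7/2 (r = -(-9 + 16)/2 = -½*7 = -7/2 ≈ -3.5000)
C(G) = -1
(790 + b) + P*C(r) = (790 + 274) - 134*(-1) = 1064 + 134 = 1198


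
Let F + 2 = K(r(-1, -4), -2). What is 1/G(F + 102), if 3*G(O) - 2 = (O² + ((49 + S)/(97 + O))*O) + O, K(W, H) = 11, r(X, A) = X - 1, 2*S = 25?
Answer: 1248/5186197 ≈ 0.00024064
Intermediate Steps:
S = 25/2 (S = (½)*25 = 25/2 ≈ 12.500)
r(X, A) = -1 + X
F = 9 (F = -2 + 11 = 9)
G(O) = ⅔ + O/3 + O²/3 + 41*O/(2*(97 + O)) (G(O) = ⅔ + ((O² + ((49 + 25/2)/(97 + O))*O) + O)/3 = ⅔ + ((O² + (123/(2*(97 + O)))*O) + O)/3 = ⅔ + ((O² + 123*O/(2*(97 + O))) + O)/3 = ⅔ + (O + O² + 123*O/(2*(97 + O)))/3 = ⅔ + (O/3 + O²/3 + 41*O/(2*(97 + O))) = ⅔ + O/3 + O²/3 + 41*O/(2*(97 + O)))
1/G(F + 102) = 1/((388 + 2*(9 + 102)³ + 196*(9 + 102)² + 321*(9 + 102))/(6*(97 + (9 + 102)))) = 1/((388 + 2*111³ + 196*111² + 321*111)/(6*(97 + 111))) = 1/((⅙)*(388 + 2*1367631 + 196*12321 + 35631)/208) = 1/((⅙)*(1/208)*(388 + 2735262 + 2414916 + 35631)) = 1/((⅙)*(1/208)*5186197) = 1/(5186197/1248) = 1248/5186197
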